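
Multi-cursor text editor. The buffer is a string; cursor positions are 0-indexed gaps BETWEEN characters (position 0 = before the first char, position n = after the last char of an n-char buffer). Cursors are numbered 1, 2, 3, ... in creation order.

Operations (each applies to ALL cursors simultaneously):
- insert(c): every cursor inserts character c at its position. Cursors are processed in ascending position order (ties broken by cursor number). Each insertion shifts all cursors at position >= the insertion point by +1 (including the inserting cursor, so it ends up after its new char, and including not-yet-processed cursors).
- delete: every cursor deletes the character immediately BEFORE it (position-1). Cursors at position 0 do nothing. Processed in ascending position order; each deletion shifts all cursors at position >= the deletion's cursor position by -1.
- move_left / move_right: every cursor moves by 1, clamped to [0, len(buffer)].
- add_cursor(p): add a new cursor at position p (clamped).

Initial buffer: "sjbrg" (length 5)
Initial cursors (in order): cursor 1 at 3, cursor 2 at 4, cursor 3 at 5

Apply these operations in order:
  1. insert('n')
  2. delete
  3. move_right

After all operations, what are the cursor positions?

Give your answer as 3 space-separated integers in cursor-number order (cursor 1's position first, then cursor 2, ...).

Answer: 4 5 5

Derivation:
After op 1 (insert('n')): buffer="sjbnrngn" (len 8), cursors c1@4 c2@6 c3@8, authorship ...1.2.3
After op 2 (delete): buffer="sjbrg" (len 5), cursors c1@3 c2@4 c3@5, authorship .....
After op 3 (move_right): buffer="sjbrg" (len 5), cursors c1@4 c2@5 c3@5, authorship .....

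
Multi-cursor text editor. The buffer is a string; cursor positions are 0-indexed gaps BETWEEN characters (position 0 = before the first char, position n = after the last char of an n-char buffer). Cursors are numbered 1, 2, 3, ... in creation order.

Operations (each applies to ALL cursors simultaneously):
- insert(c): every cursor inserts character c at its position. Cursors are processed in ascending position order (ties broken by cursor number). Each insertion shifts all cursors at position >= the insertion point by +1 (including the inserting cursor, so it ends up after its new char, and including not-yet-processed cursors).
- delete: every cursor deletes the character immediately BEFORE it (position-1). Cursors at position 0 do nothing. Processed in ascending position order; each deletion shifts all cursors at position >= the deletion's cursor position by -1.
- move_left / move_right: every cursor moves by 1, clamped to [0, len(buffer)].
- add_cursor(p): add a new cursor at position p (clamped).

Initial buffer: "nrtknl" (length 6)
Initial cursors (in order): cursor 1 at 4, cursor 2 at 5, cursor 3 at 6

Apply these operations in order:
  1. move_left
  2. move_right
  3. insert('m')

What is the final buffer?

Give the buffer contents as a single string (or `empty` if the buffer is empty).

After op 1 (move_left): buffer="nrtknl" (len 6), cursors c1@3 c2@4 c3@5, authorship ......
After op 2 (move_right): buffer="nrtknl" (len 6), cursors c1@4 c2@5 c3@6, authorship ......
After op 3 (insert('m')): buffer="nrtkmnmlm" (len 9), cursors c1@5 c2@7 c3@9, authorship ....1.2.3

Answer: nrtkmnmlm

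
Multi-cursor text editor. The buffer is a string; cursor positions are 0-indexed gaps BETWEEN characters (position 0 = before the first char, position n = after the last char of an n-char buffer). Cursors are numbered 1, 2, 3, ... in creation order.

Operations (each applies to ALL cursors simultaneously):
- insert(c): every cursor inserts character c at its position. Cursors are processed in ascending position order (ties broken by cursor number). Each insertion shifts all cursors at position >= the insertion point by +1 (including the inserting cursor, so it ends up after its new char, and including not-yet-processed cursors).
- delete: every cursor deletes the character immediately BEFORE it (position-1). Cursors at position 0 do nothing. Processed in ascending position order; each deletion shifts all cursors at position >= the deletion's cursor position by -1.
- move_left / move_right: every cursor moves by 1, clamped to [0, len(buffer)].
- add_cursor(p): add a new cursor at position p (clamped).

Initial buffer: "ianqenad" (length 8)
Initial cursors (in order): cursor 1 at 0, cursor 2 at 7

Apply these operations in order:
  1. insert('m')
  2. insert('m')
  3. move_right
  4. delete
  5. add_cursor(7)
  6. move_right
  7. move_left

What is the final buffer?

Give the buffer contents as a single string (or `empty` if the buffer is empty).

Answer: mmanqenamm

Derivation:
After op 1 (insert('m')): buffer="mianqenamd" (len 10), cursors c1@1 c2@9, authorship 1.......2.
After op 2 (insert('m')): buffer="mmianqenammd" (len 12), cursors c1@2 c2@11, authorship 11.......22.
After op 3 (move_right): buffer="mmianqenammd" (len 12), cursors c1@3 c2@12, authorship 11.......22.
After op 4 (delete): buffer="mmanqenamm" (len 10), cursors c1@2 c2@10, authorship 11......22
After op 5 (add_cursor(7)): buffer="mmanqenamm" (len 10), cursors c1@2 c3@7 c2@10, authorship 11......22
After op 6 (move_right): buffer="mmanqenamm" (len 10), cursors c1@3 c3@8 c2@10, authorship 11......22
After op 7 (move_left): buffer="mmanqenamm" (len 10), cursors c1@2 c3@7 c2@9, authorship 11......22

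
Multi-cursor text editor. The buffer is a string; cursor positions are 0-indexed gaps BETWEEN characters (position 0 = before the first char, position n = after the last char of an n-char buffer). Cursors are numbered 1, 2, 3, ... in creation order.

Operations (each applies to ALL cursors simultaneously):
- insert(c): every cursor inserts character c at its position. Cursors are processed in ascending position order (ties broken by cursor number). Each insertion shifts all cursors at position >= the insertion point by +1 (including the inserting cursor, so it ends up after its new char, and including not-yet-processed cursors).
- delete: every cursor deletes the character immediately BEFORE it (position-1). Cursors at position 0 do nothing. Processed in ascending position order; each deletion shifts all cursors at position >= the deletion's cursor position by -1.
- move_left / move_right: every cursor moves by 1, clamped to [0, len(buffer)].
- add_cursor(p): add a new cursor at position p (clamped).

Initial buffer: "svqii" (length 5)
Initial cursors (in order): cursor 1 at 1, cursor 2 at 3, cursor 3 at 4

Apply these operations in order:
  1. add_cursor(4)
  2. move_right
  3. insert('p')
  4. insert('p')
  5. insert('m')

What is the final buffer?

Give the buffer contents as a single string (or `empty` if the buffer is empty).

After op 1 (add_cursor(4)): buffer="svqii" (len 5), cursors c1@1 c2@3 c3@4 c4@4, authorship .....
After op 2 (move_right): buffer="svqii" (len 5), cursors c1@2 c2@4 c3@5 c4@5, authorship .....
After op 3 (insert('p')): buffer="svpqipipp" (len 9), cursors c1@3 c2@6 c3@9 c4@9, authorship ..1..2.34
After op 4 (insert('p')): buffer="svppqippipppp" (len 13), cursors c1@4 c2@8 c3@13 c4@13, authorship ..11..22.3434
After op 5 (insert('m')): buffer="svppmqippmippppmm" (len 17), cursors c1@5 c2@10 c3@17 c4@17, authorship ..111..222.343434

Answer: svppmqippmippppmm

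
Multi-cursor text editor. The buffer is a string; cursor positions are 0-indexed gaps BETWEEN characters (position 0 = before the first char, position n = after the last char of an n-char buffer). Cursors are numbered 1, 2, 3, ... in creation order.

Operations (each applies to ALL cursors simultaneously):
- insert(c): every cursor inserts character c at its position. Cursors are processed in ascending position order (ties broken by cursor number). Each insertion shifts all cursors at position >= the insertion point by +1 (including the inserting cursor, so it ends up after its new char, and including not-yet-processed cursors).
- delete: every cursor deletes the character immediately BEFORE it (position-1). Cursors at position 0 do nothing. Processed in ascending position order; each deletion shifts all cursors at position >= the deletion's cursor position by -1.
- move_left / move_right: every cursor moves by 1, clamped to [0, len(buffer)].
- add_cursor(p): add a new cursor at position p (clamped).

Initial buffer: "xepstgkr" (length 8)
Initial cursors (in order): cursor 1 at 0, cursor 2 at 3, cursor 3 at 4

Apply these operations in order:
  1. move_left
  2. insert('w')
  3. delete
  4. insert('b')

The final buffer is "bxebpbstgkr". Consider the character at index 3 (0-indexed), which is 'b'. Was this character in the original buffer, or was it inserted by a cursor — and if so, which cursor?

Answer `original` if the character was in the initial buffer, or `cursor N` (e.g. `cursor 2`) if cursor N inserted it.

Answer: cursor 2

Derivation:
After op 1 (move_left): buffer="xepstgkr" (len 8), cursors c1@0 c2@2 c3@3, authorship ........
After op 2 (insert('w')): buffer="wxewpwstgkr" (len 11), cursors c1@1 c2@4 c3@6, authorship 1..2.3.....
After op 3 (delete): buffer="xepstgkr" (len 8), cursors c1@0 c2@2 c3@3, authorship ........
After op 4 (insert('b')): buffer="bxebpbstgkr" (len 11), cursors c1@1 c2@4 c3@6, authorship 1..2.3.....
Authorship (.=original, N=cursor N): 1 . . 2 . 3 . . . . .
Index 3: author = 2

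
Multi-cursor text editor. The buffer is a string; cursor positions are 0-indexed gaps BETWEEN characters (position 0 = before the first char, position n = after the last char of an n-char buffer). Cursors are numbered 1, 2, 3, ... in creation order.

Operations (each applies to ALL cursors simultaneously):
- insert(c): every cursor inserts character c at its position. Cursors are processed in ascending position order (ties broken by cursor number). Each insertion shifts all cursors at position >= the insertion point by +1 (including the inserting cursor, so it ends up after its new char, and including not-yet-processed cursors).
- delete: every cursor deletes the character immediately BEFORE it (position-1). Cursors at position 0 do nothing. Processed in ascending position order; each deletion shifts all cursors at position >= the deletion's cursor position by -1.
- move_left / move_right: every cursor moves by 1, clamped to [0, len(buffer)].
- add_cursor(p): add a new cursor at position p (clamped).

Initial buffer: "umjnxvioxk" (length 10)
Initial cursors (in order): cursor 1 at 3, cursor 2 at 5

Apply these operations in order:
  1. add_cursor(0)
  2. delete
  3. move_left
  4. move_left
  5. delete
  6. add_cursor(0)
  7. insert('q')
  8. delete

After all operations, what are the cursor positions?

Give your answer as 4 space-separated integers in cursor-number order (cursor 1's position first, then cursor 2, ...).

After op 1 (add_cursor(0)): buffer="umjnxvioxk" (len 10), cursors c3@0 c1@3 c2@5, authorship ..........
After op 2 (delete): buffer="umnvioxk" (len 8), cursors c3@0 c1@2 c2@3, authorship ........
After op 3 (move_left): buffer="umnvioxk" (len 8), cursors c3@0 c1@1 c2@2, authorship ........
After op 4 (move_left): buffer="umnvioxk" (len 8), cursors c1@0 c3@0 c2@1, authorship ........
After op 5 (delete): buffer="mnvioxk" (len 7), cursors c1@0 c2@0 c3@0, authorship .......
After op 6 (add_cursor(0)): buffer="mnvioxk" (len 7), cursors c1@0 c2@0 c3@0 c4@0, authorship .......
After op 7 (insert('q')): buffer="qqqqmnvioxk" (len 11), cursors c1@4 c2@4 c3@4 c4@4, authorship 1234.......
After op 8 (delete): buffer="mnvioxk" (len 7), cursors c1@0 c2@0 c3@0 c4@0, authorship .......

Answer: 0 0 0 0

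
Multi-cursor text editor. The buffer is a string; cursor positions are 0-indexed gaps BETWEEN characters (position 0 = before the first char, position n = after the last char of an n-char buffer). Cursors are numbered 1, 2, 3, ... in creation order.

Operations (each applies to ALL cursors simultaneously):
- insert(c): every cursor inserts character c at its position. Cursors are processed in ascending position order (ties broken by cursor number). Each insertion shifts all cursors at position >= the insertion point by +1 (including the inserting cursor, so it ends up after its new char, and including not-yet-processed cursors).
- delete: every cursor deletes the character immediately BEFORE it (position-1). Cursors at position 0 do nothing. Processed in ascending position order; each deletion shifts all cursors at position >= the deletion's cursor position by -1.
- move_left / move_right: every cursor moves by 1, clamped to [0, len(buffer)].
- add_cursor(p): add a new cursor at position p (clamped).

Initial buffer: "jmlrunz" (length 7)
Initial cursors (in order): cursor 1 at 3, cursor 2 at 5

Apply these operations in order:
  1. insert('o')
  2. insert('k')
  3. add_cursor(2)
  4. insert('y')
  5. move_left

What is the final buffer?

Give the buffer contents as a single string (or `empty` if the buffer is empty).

After op 1 (insert('o')): buffer="jmloruonz" (len 9), cursors c1@4 c2@7, authorship ...1..2..
After op 2 (insert('k')): buffer="jmlokruoknz" (len 11), cursors c1@5 c2@9, authorship ...11..22..
After op 3 (add_cursor(2)): buffer="jmlokruoknz" (len 11), cursors c3@2 c1@5 c2@9, authorship ...11..22..
After op 4 (insert('y')): buffer="jmylokyruokynz" (len 14), cursors c3@3 c1@7 c2@12, authorship ..3.111..222..
After op 5 (move_left): buffer="jmylokyruokynz" (len 14), cursors c3@2 c1@6 c2@11, authorship ..3.111..222..

Answer: jmylokyruokynz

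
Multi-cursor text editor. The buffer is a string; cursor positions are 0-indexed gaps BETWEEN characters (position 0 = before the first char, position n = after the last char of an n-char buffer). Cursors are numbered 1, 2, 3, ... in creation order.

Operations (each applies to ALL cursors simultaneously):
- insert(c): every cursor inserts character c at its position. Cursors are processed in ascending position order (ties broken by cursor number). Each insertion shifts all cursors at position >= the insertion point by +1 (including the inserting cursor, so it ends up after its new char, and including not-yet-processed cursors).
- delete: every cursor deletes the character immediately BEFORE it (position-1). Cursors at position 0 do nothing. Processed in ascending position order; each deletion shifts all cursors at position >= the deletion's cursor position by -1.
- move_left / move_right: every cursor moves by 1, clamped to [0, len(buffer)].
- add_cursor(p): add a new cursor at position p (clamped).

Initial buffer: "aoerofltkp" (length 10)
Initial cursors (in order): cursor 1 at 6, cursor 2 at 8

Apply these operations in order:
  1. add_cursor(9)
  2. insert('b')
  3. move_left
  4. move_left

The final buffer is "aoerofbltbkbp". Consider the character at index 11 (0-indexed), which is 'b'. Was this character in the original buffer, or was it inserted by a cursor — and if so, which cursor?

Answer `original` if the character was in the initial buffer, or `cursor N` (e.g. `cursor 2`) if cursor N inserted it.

Answer: cursor 3

Derivation:
After op 1 (add_cursor(9)): buffer="aoerofltkp" (len 10), cursors c1@6 c2@8 c3@9, authorship ..........
After op 2 (insert('b')): buffer="aoerofbltbkbp" (len 13), cursors c1@7 c2@10 c3@12, authorship ......1..2.3.
After op 3 (move_left): buffer="aoerofbltbkbp" (len 13), cursors c1@6 c2@9 c3@11, authorship ......1..2.3.
After op 4 (move_left): buffer="aoerofbltbkbp" (len 13), cursors c1@5 c2@8 c3@10, authorship ......1..2.3.
Authorship (.=original, N=cursor N): . . . . . . 1 . . 2 . 3 .
Index 11: author = 3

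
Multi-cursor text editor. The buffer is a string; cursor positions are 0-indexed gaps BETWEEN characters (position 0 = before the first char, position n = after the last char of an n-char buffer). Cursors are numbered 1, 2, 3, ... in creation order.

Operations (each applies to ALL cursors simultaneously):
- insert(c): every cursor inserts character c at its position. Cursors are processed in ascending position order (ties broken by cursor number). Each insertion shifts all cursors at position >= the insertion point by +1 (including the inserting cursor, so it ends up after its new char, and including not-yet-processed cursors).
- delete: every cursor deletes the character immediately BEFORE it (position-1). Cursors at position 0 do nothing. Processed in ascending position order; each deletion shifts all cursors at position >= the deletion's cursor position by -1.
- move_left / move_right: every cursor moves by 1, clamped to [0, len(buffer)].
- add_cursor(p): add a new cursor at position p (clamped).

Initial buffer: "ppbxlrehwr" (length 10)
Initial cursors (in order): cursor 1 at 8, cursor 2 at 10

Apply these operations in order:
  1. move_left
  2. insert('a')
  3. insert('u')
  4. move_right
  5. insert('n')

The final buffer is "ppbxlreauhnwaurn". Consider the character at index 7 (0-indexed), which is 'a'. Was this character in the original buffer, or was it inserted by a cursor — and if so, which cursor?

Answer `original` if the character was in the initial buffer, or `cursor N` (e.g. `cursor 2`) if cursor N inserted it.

After op 1 (move_left): buffer="ppbxlrehwr" (len 10), cursors c1@7 c2@9, authorship ..........
After op 2 (insert('a')): buffer="ppbxlreahwar" (len 12), cursors c1@8 c2@11, authorship .......1..2.
After op 3 (insert('u')): buffer="ppbxlreauhwaur" (len 14), cursors c1@9 c2@13, authorship .......11..22.
After op 4 (move_right): buffer="ppbxlreauhwaur" (len 14), cursors c1@10 c2@14, authorship .......11..22.
After op 5 (insert('n')): buffer="ppbxlreauhnwaurn" (len 16), cursors c1@11 c2@16, authorship .......11.1.22.2
Authorship (.=original, N=cursor N): . . . . . . . 1 1 . 1 . 2 2 . 2
Index 7: author = 1

Answer: cursor 1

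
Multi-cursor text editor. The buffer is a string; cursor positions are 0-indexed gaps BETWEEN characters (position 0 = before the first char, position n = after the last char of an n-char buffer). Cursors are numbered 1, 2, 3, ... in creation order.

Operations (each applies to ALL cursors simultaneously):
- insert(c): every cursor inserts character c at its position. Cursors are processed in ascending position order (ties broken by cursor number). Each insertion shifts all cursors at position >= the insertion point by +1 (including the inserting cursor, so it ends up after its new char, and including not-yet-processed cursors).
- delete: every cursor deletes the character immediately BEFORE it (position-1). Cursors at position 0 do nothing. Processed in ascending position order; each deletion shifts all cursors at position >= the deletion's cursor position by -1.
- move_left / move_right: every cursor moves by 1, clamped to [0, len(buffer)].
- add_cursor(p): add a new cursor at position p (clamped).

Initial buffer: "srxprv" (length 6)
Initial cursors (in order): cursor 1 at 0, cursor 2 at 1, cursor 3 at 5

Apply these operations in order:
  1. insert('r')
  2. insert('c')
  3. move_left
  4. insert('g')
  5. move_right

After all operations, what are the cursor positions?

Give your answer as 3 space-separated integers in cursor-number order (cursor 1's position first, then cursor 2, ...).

After op 1 (insert('r')): buffer="rsrrxprrv" (len 9), cursors c1@1 c2@3 c3@8, authorship 1.2....3.
After op 2 (insert('c')): buffer="rcsrcrxprrcv" (len 12), cursors c1@2 c2@5 c3@11, authorship 11.22....33.
After op 3 (move_left): buffer="rcsrcrxprrcv" (len 12), cursors c1@1 c2@4 c3@10, authorship 11.22....33.
After op 4 (insert('g')): buffer="rgcsrgcrxprrgcv" (len 15), cursors c1@2 c2@6 c3@13, authorship 111.222....333.
After op 5 (move_right): buffer="rgcsrgcrxprrgcv" (len 15), cursors c1@3 c2@7 c3@14, authorship 111.222....333.

Answer: 3 7 14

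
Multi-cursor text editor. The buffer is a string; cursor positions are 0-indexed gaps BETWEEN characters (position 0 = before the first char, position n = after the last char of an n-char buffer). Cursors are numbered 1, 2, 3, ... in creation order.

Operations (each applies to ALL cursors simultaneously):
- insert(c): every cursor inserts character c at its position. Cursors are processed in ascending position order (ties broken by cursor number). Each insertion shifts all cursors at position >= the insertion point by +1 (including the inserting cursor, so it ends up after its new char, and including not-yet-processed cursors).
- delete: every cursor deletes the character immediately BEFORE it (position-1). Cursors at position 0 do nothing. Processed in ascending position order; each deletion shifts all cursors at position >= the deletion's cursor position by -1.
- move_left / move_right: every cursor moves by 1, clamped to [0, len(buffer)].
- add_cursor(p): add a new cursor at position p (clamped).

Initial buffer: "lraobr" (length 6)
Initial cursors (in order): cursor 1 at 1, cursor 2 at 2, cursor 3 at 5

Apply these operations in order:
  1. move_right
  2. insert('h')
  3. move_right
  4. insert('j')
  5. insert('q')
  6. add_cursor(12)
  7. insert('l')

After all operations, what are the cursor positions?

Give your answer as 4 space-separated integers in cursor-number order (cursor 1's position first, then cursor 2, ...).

Answer: 7 12 19 15

Derivation:
After op 1 (move_right): buffer="lraobr" (len 6), cursors c1@2 c2@3 c3@6, authorship ......
After op 2 (insert('h')): buffer="lrhahobrh" (len 9), cursors c1@3 c2@5 c3@9, authorship ..1.2...3
After op 3 (move_right): buffer="lrhahobrh" (len 9), cursors c1@4 c2@6 c3@9, authorship ..1.2...3
After op 4 (insert('j')): buffer="lrhajhojbrhj" (len 12), cursors c1@5 c2@8 c3@12, authorship ..1.12.2..33
After op 5 (insert('q')): buffer="lrhajqhojqbrhjq" (len 15), cursors c1@6 c2@10 c3@15, authorship ..1.112.22..333
After op 6 (add_cursor(12)): buffer="lrhajqhojqbrhjq" (len 15), cursors c1@6 c2@10 c4@12 c3@15, authorship ..1.112.22..333
After op 7 (insert('l')): buffer="lrhajqlhojqlbrlhjql" (len 19), cursors c1@7 c2@12 c4@15 c3@19, authorship ..1.1112.222..43333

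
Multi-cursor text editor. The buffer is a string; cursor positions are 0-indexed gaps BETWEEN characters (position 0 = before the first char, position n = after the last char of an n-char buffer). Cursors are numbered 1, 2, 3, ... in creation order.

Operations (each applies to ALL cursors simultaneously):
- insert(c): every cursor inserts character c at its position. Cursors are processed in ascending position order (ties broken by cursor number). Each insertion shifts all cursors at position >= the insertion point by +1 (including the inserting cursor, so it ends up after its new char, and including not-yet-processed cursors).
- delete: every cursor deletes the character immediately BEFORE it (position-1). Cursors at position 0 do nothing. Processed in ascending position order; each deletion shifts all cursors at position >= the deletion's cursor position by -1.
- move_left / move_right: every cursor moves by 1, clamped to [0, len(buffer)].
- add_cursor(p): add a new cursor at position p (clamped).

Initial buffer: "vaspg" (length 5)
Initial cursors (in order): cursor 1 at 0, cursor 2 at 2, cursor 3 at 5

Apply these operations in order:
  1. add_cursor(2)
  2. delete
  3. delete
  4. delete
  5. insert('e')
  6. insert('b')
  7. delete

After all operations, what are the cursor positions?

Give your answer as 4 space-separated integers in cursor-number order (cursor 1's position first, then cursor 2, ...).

Answer: 4 4 4 4

Derivation:
After op 1 (add_cursor(2)): buffer="vaspg" (len 5), cursors c1@0 c2@2 c4@2 c3@5, authorship .....
After op 2 (delete): buffer="sp" (len 2), cursors c1@0 c2@0 c4@0 c3@2, authorship ..
After op 3 (delete): buffer="s" (len 1), cursors c1@0 c2@0 c4@0 c3@1, authorship .
After op 4 (delete): buffer="" (len 0), cursors c1@0 c2@0 c3@0 c4@0, authorship 
After op 5 (insert('e')): buffer="eeee" (len 4), cursors c1@4 c2@4 c3@4 c4@4, authorship 1234
After op 6 (insert('b')): buffer="eeeebbbb" (len 8), cursors c1@8 c2@8 c3@8 c4@8, authorship 12341234
After op 7 (delete): buffer="eeee" (len 4), cursors c1@4 c2@4 c3@4 c4@4, authorship 1234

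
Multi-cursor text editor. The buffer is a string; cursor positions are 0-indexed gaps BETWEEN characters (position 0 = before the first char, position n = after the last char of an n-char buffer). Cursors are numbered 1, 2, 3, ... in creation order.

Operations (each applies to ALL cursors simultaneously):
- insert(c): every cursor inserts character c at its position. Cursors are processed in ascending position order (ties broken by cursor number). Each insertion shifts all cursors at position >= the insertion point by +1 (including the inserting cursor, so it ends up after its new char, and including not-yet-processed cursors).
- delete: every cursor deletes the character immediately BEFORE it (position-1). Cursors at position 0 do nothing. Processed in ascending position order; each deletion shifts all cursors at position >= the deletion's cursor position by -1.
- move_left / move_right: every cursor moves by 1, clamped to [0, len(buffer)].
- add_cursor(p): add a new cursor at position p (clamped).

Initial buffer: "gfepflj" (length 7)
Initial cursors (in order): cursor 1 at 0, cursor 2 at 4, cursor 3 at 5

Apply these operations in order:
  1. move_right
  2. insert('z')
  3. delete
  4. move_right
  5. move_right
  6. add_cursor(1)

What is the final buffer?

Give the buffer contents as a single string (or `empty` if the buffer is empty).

After op 1 (move_right): buffer="gfepflj" (len 7), cursors c1@1 c2@5 c3@6, authorship .......
After op 2 (insert('z')): buffer="gzfepfzlzj" (len 10), cursors c1@2 c2@7 c3@9, authorship .1....2.3.
After op 3 (delete): buffer="gfepflj" (len 7), cursors c1@1 c2@5 c3@6, authorship .......
After op 4 (move_right): buffer="gfepflj" (len 7), cursors c1@2 c2@6 c3@7, authorship .......
After op 5 (move_right): buffer="gfepflj" (len 7), cursors c1@3 c2@7 c3@7, authorship .......
After op 6 (add_cursor(1)): buffer="gfepflj" (len 7), cursors c4@1 c1@3 c2@7 c3@7, authorship .......

Answer: gfepflj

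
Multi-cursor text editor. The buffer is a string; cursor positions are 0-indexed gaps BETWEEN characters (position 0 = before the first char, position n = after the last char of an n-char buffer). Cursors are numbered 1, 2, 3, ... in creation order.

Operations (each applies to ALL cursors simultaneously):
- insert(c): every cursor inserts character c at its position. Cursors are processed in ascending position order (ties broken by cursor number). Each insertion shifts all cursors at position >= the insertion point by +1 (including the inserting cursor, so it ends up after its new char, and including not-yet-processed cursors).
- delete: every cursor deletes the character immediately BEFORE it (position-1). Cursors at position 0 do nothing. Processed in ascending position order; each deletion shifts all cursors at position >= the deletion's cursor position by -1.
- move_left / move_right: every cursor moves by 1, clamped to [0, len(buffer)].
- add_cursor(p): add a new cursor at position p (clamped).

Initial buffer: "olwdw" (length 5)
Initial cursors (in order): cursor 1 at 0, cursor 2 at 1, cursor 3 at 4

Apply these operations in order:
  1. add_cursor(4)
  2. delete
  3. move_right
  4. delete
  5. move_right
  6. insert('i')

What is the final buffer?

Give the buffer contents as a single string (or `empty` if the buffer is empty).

Answer: iiii

Derivation:
After op 1 (add_cursor(4)): buffer="olwdw" (len 5), cursors c1@0 c2@1 c3@4 c4@4, authorship .....
After op 2 (delete): buffer="lw" (len 2), cursors c1@0 c2@0 c3@1 c4@1, authorship ..
After op 3 (move_right): buffer="lw" (len 2), cursors c1@1 c2@1 c3@2 c4@2, authorship ..
After op 4 (delete): buffer="" (len 0), cursors c1@0 c2@0 c3@0 c4@0, authorship 
After op 5 (move_right): buffer="" (len 0), cursors c1@0 c2@0 c3@0 c4@0, authorship 
After op 6 (insert('i')): buffer="iiii" (len 4), cursors c1@4 c2@4 c3@4 c4@4, authorship 1234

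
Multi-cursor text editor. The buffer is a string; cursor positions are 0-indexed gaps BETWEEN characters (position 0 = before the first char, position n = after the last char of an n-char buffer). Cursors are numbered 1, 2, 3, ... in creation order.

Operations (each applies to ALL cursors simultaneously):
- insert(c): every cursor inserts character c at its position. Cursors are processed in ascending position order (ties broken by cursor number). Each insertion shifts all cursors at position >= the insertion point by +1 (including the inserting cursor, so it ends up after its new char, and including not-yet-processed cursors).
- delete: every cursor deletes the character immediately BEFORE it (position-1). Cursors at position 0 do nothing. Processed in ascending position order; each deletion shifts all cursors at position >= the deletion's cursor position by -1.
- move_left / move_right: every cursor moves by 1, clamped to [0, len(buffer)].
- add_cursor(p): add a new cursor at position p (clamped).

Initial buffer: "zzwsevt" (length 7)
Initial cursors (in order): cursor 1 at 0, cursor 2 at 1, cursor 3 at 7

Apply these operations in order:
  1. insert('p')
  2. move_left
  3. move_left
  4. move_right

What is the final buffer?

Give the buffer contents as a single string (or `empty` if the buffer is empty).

Answer: pzpzwsevtp

Derivation:
After op 1 (insert('p')): buffer="pzpzwsevtp" (len 10), cursors c1@1 c2@3 c3@10, authorship 1.2......3
After op 2 (move_left): buffer="pzpzwsevtp" (len 10), cursors c1@0 c2@2 c3@9, authorship 1.2......3
After op 3 (move_left): buffer="pzpzwsevtp" (len 10), cursors c1@0 c2@1 c3@8, authorship 1.2......3
After op 4 (move_right): buffer="pzpzwsevtp" (len 10), cursors c1@1 c2@2 c3@9, authorship 1.2......3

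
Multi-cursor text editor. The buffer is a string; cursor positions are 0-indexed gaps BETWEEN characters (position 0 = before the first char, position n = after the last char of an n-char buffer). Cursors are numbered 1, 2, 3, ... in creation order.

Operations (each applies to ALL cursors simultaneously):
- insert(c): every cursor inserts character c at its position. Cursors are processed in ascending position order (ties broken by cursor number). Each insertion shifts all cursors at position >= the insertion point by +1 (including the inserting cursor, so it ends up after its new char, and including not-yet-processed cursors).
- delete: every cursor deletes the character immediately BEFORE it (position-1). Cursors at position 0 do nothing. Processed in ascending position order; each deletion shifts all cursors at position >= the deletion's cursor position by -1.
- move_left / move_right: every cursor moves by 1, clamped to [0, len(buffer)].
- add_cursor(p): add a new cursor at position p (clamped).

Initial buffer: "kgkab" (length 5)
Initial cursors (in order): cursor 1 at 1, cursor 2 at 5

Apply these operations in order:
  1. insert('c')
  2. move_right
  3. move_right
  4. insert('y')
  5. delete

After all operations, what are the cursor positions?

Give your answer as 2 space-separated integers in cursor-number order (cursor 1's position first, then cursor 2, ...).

Answer: 4 7

Derivation:
After op 1 (insert('c')): buffer="kcgkabc" (len 7), cursors c1@2 c2@7, authorship .1....2
After op 2 (move_right): buffer="kcgkabc" (len 7), cursors c1@3 c2@7, authorship .1....2
After op 3 (move_right): buffer="kcgkabc" (len 7), cursors c1@4 c2@7, authorship .1....2
After op 4 (insert('y')): buffer="kcgkyabcy" (len 9), cursors c1@5 c2@9, authorship .1..1..22
After op 5 (delete): buffer="kcgkabc" (len 7), cursors c1@4 c2@7, authorship .1....2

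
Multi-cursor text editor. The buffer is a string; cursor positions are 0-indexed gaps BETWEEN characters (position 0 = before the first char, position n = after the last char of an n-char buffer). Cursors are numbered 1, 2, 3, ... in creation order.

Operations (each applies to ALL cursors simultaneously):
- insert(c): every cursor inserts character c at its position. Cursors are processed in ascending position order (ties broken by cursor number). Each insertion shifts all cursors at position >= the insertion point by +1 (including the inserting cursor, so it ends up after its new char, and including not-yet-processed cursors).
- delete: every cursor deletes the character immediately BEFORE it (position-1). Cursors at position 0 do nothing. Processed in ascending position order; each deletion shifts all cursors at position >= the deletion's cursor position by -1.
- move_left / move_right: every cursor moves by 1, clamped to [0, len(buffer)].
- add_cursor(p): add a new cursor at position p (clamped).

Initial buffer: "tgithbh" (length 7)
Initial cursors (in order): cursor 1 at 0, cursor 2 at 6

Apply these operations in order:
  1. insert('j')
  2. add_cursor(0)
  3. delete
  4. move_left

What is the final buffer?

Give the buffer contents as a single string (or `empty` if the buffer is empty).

After op 1 (insert('j')): buffer="jtgithbjh" (len 9), cursors c1@1 c2@8, authorship 1......2.
After op 2 (add_cursor(0)): buffer="jtgithbjh" (len 9), cursors c3@0 c1@1 c2@8, authorship 1......2.
After op 3 (delete): buffer="tgithbh" (len 7), cursors c1@0 c3@0 c2@6, authorship .......
After op 4 (move_left): buffer="tgithbh" (len 7), cursors c1@0 c3@0 c2@5, authorship .......

Answer: tgithbh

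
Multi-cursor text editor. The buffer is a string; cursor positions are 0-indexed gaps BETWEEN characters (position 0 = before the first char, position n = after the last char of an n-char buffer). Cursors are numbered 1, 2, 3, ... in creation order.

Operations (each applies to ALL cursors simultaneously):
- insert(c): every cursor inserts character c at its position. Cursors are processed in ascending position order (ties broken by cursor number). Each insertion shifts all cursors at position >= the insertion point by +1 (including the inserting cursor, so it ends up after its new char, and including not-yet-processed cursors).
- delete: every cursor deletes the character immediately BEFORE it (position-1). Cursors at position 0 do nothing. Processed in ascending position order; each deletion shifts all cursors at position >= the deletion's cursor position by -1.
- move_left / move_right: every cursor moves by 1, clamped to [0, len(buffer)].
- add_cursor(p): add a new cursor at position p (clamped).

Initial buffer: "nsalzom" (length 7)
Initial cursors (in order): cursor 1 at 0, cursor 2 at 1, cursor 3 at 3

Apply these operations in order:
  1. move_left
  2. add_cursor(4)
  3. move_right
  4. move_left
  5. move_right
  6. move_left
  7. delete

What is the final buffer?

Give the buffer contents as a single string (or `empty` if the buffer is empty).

After op 1 (move_left): buffer="nsalzom" (len 7), cursors c1@0 c2@0 c3@2, authorship .......
After op 2 (add_cursor(4)): buffer="nsalzom" (len 7), cursors c1@0 c2@0 c3@2 c4@4, authorship .......
After op 3 (move_right): buffer="nsalzom" (len 7), cursors c1@1 c2@1 c3@3 c4@5, authorship .......
After op 4 (move_left): buffer="nsalzom" (len 7), cursors c1@0 c2@0 c3@2 c4@4, authorship .......
After op 5 (move_right): buffer="nsalzom" (len 7), cursors c1@1 c2@1 c3@3 c4@5, authorship .......
After op 6 (move_left): buffer="nsalzom" (len 7), cursors c1@0 c2@0 c3@2 c4@4, authorship .......
After op 7 (delete): buffer="nazom" (len 5), cursors c1@0 c2@0 c3@1 c4@2, authorship .....

Answer: nazom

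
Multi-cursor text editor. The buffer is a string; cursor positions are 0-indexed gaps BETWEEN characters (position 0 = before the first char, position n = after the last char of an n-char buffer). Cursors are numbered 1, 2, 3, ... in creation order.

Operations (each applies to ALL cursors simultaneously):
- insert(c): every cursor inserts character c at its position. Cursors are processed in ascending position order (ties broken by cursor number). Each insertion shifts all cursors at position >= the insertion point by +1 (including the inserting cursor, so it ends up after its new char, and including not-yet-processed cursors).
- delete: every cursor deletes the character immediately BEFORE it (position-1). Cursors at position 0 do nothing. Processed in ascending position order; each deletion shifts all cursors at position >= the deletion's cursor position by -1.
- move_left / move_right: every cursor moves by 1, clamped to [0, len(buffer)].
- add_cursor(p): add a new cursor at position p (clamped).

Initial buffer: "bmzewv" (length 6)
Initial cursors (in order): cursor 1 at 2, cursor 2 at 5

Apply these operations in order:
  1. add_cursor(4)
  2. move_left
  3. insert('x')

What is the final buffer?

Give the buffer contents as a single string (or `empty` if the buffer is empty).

After op 1 (add_cursor(4)): buffer="bmzewv" (len 6), cursors c1@2 c3@4 c2@5, authorship ......
After op 2 (move_left): buffer="bmzewv" (len 6), cursors c1@1 c3@3 c2@4, authorship ......
After op 3 (insert('x')): buffer="bxmzxexwv" (len 9), cursors c1@2 c3@5 c2@7, authorship .1..3.2..

Answer: bxmzxexwv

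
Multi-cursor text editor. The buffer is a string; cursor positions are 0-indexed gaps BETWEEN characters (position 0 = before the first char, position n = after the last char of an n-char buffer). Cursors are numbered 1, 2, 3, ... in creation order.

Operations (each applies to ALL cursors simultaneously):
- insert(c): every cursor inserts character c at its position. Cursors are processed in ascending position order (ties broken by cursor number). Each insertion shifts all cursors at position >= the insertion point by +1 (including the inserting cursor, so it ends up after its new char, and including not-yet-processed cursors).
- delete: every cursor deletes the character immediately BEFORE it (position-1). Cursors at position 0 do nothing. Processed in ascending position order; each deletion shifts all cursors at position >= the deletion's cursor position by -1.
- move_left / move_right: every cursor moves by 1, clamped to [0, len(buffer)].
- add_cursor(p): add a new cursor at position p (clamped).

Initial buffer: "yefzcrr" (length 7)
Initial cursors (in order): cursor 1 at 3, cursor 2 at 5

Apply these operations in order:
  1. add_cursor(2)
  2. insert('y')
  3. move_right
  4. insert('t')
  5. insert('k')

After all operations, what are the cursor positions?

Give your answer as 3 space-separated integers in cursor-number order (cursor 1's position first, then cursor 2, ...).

After op 1 (add_cursor(2)): buffer="yefzcrr" (len 7), cursors c3@2 c1@3 c2@5, authorship .......
After op 2 (insert('y')): buffer="yeyfyzcyrr" (len 10), cursors c3@3 c1@5 c2@8, authorship ..3.1..2..
After op 3 (move_right): buffer="yeyfyzcyrr" (len 10), cursors c3@4 c1@6 c2@9, authorship ..3.1..2..
After op 4 (insert('t')): buffer="yeyftyztcyrtr" (len 13), cursors c3@5 c1@8 c2@12, authorship ..3.31.1.2.2.
After op 5 (insert('k')): buffer="yeyftkyztkcyrtkr" (len 16), cursors c3@6 c1@10 c2@15, authorship ..3.331.11.2.22.

Answer: 10 15 6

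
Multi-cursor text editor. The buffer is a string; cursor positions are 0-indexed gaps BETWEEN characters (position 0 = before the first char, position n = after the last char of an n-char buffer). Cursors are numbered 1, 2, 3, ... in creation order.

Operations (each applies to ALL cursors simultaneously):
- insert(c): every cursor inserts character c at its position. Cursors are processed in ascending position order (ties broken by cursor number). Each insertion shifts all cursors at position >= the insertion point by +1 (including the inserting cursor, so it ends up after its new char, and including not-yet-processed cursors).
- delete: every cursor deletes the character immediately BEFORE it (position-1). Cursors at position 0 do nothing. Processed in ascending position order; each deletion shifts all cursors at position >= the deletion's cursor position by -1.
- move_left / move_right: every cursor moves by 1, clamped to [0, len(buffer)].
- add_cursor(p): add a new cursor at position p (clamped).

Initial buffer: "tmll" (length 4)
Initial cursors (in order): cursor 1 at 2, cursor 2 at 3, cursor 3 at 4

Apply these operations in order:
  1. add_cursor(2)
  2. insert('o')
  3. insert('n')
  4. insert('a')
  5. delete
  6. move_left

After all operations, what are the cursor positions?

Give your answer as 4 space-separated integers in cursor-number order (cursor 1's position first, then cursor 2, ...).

After op 1 (add_cursor(2)): buffer="tmll" (len 4), cursors c1@2 c4@2 c2@3 c3@4, authorship ....
After op 2 (insert('o')): buffer="tmoololo" (len 8), cursors c1@4 c4@4 c2@6 c3@8, authorship ..14.2.3
After op 3 (insert('n')): buffer="tmoonnlonlon" (len 12), cursors c1@6 c4@6 c2@9 c3@12, authorship ..1414.22.33
After op 4 (insert('a')): buffer="tmoonnaalonalona" (len 16), cursors c1@8 c4@8 c2@12 c3@16, authorship ..141414.222.333
After op 5 (delete): buffer="tmoonnlonlon" (len 12), cursors c1@6 c4@6 c2@9 c3@12, authorship ..1414.22.33
After op 6 (move_left): buffer="tmoonnlonlon" (len 12), cursors c1@5 c4@5 c2@8 c3@11, authorship ..1414.22.33

Answer: 5 8 11 5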